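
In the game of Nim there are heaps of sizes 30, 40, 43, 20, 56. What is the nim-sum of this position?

49

Compute the nim-sum pairwise:
30 ^ 40 = 54
54 ^ 43 = 29
29 ^ 20 = 9
9 ^ 56 = 49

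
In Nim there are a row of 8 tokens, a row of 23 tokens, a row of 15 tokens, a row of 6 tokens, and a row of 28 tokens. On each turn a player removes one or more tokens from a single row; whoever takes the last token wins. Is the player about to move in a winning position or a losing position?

Compute the nim-sum pairwise:
8 ⊕ 23 = 31
31 ⊕ 15 = 16
16 ⊕ 6 = 22
22 ⊕ 28 = 10
The nim-sum is 10 ≠ 0, so this is an N-position: the player to move can win.

Winning position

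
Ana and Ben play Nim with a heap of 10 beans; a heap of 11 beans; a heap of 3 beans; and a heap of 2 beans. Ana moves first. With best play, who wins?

Write each in binary and XOR column by column:
  1010  (10)
  1011  (11)
  0011  (3)
  0010  (2)
  ----
  0000  (0)
The nim-sum is 0, so this is a P-position: the player to move is in a losing position under optimal play; Ana is about to move from it and so loses — Ben wins.

Ben wins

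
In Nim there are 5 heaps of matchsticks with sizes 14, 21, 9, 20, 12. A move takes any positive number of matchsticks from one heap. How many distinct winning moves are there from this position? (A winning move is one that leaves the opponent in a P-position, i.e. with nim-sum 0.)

3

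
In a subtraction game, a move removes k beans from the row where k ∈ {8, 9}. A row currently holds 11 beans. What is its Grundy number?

1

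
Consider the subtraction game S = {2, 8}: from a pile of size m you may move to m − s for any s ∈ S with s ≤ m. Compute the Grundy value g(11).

Compute g(0), g(1), … for moves {2, 8}:
g(0) = mex{} = 0
g(1) = mex{} = 0
g(2) = mex{0} = 1
g(3) = mex{0} = 1
g(4) = mex{1} = 0
g(5) = mex{1} = 0
g(6) = mex{0} = 1
g(7) = mex{0} = 1
g(8) = mex{0,1} = 2
g(9) = mex{0,1} = 2
g(10) = mex{1,2} = 0
g(11) = mex{1,2} = 0
So g(11) = 0.

0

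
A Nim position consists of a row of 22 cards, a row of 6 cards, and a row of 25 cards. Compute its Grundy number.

Write each in binary and XOR column by column:
  10110  (22)
  00110  (6)
  11001  (25)
  -----
  01001  (9)

9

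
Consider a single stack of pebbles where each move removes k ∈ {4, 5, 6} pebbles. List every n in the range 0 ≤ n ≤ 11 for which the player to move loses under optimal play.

0, 1, 2, 3, 10, 11

Build the Grundy sequence with g(k) = mex{g(k−s) : s ∈ {4, 5, 6}, s ≤ k}:
k:     0  1  2  3  4  5  6  7  8  9 10 11
g(k):  0  0  0  0  1  1  1  1  2  2  0  0
The P-positions (g = 0) in 0..11 are 0, 1, 2, 3, 10, 11.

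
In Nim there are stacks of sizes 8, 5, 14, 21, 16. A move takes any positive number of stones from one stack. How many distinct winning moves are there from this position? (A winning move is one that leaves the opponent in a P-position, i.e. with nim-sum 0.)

3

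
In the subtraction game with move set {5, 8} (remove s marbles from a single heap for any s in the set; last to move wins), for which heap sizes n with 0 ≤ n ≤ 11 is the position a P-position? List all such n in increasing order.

0, 1, 2, 3, 4

Grundy values for subtraction set {5, 8}:
k:     0  1  2  3  4  5  6  7  8  9 10 11
g(k):  0  0  0  0  0  1  1  1  1  1  2  2
The P-positions (g = 0) in 0..11 are 0, 1, 2, 3, 4.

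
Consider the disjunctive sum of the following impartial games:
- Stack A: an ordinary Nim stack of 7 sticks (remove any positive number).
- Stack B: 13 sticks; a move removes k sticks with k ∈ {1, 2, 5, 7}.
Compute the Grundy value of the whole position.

6

Stack A is a plain Nim stack of size 7, so its Grundy value is 7.
For stack B, compute g(0), g(1), … with moves {1, 2, 5, 7}:
k:     0  1  2  3  4  5  6  7  8  9 10 11 12 13
g(k):  0  1  2  0  1  2  0  1  2  0  1  2  0  1
So g(13) = 1.
The value of a disjunctive sum is the nim-sum of the parts.
Combined value = 7 XOR 1 = 6.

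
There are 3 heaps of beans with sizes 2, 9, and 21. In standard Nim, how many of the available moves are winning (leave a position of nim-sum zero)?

1

Write each in binary and XOR column by column:
  00010  (2)
  01001  (9)
  10101  (21)
  -----
  11110  (30)
The overall nim-sum is X = 30. A heap of size p has a winning move iff p XOR X < p (reduce it to p XOR X).
  2: 2 XOR 30 = 28 ≥ 2 — no move.
  9: 9 XOR 30 = 23 ≥ 9 — no move.
  21: 21 XOR 30 = 11 < 21 — winning move (to 11).
That gives 1 winning move.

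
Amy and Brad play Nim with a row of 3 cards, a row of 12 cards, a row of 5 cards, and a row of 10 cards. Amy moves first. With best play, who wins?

Brad wins

Write each in binary and XOR column by column:
  0011  (3)
  1100  (12)
  0101  (5)
  1010  (10)
  ----
  0000  (0)
The nim-sum is 0, so this is a P-position: the player to move is in a losing position under optimal play; Amy is about to move from it and so loses — Brad wins.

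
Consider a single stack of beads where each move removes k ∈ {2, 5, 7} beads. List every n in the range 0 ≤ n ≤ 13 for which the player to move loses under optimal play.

0, 1, 4, 10, 13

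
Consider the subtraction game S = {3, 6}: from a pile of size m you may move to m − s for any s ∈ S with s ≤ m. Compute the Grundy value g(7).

2

Compute g(0), g(1), … for moves {3, 6}:
g(0) = mex{} = 0
g(1) = mex{} = 0
g(2) = mex{} = 0
g(3) = mex{0} = 1
g(4) = mex{0} = 1
g(5) = mex{0} = 1
g(6) = mex{0,1} = 2
g(7) = mex{0,1} = 2
So g(7) = 2.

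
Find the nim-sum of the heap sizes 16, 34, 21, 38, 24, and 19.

Compute the nim-sum pairwise:
16 ^ 34 = 50
50 ^ 21 = 39
39 ^ 38 = 1
1 ^ 24 = 25
25 ^ 19 = 10

10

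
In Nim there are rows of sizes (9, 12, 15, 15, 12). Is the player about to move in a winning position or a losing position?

Nim-sum: 9 XOR 12 XOR 15 XOR 15 XOR 12 = 9.
The nim-sum is 9 ≠ 0, so this is an N-position: the player to move can win.

Winning position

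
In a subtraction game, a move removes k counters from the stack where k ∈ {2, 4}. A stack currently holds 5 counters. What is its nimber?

Build the Grundy sequence with g(k) = mex{g(k−s) : s ∈ {2, 4}, s ≤ k}:
k:     0  1  2  3  4  5
g(k):  0  0  1  1  2  2
So g(5) = 2.

2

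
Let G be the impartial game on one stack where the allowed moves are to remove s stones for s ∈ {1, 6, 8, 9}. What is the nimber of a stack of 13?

Grundy values for subtraction set {1, 6, 8, 9}:
k:     0  1  2  3  4  5  6  7  8  9 10 11 12 13
g(k):  0  1  0  1  0  1  2  0  1  2  3  2  3  2
So g(13) = 2.

2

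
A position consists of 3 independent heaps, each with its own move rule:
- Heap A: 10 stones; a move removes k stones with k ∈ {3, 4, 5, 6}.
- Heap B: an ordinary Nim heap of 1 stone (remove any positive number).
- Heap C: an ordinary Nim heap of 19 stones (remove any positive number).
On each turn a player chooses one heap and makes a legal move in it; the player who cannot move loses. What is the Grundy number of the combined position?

18

Build the Grundy sequence for heap A with g(k) = mex{g(k−s) : s ∈ {3, 4, 5, 6}, s ≤ k}:
k:     0  1  2  3  4  5  6  7  8  9 10
g(k):  0  0  0  1  1  1  2  2  2  0  0
So g(10) = 0.
Heap B is a plain Nim heap of size 1, so its Grundy value is 1.
Heap C is a plain Nim heap of size 19, so its Grundy value is 19.
The value of a disjunctive sum is the nim-sum of the parts.
Combined value = 0 XOR 1 XOR 19 = 18.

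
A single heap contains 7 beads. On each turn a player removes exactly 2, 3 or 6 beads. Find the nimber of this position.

1

Build the Grundy sequence with g(k) = mex{g(k−s) : s ∈ {2, 3, 6}, s ≤ k}:
g(0) = mex{} = 0
g(1) = mex{} = 0
g(2) = mex{0} = 1
g(3) = mex{0} = 1
g(4) = mex{0,1} = 2
g(5) = mex{1} = 0
g(6) = mex{0,1,2} = 3
g(7) = mex{0,2} = 1
So g(7) = 1.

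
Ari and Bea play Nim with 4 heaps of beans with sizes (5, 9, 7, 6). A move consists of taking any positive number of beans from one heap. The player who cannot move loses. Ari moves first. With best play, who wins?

Nim-sum: 5 ⊕ 9 ⊕ 7 ⊕ 6 = 13.
The nim-sum is 13 ≠ 0, so this is an N-position: the player to move can win; Ari has a winning move.

Ari wins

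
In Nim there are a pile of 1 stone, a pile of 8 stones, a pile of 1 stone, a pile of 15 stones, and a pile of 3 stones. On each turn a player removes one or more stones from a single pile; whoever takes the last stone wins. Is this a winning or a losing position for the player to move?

Winning position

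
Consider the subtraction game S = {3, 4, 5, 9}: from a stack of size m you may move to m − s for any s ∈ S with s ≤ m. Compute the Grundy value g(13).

2

Grundy values for subtraction set {3, 4, 5, 9}:
g(0) = mex{} = 0
g(1) = mex{} = 0
g(2) = mex{} = 0
g(3) = mex{0} = 1
g(4) = mex{0} = 1
g(5) = mex{0} = 1
g(6) = mex{0,1} = 2
g(7) = mex{0,1} = 2
g(8) = mex{1} = 0
g(9) = mex{0,1,2} = 3
g(10) = mex{0,1,2} = 3
g(11) = mex{0,2} = 1
g(12) = mex{0,1,2,3} = 4
g(13) = mex{0,1,3} = 2
So g(13) = 2.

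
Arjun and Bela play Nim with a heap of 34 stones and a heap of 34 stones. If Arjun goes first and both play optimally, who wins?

Compute the nim-sum pairwise:
34 XOR 34 = 0
The nim-sum is 0, so this is a P-position: the player to move is in a losing position under optimal play; Arjun is about to move from it and so loses — Bela wins.

Bela wins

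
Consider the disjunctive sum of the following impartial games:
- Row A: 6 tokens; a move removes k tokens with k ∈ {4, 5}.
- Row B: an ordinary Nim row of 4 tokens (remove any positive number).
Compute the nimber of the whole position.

5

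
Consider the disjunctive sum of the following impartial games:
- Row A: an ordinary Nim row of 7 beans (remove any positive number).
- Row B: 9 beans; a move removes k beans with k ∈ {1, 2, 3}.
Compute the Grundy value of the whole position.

6

Row A is a plain Nim row of size 7, so its Grundy value is 7.
For row B, compute g(0), g(1), … with moves {1, 2, 3}:
g(0) = mex{} = 0
g(1) = mex{0} = 1
g(2) = mex{0,1} = 2
g(3) = mex{0,1,2} = 3
g(4) = mex{1,2,3} = 0
g(5) = mex{0,2,3} = 1
g(6) = mex{0,1,3} = 2
g(7) = mex{0,1,2} = 3
g(8) = mex{1,2,3} = 0
g(9) = mex{0,2,3} = 1
So g(9) = 1.
The value of a disjunctive sum is the nim-sum of the parts.
Combined value = 7 XOR 1 = 6.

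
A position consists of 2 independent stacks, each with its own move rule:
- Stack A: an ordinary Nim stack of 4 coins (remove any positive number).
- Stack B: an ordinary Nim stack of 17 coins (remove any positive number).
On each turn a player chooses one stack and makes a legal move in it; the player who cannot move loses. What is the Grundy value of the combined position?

21

Stack A is a plain Nim stack of size 4, so its Grundy value is 4.
Stack B is a plain Nim stack of size 17, so its Grundy value is 17.
The value of a disjunctive sum is the nim-sum of the parts.
Combined value = 4 ⊕ 17 = 21.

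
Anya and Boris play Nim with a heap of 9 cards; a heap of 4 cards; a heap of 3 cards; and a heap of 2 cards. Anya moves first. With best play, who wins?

Anya wins

Compute the nim-sum pairwise:
9 ⊕ 4 = 13
13 ⊕ 3 = 14
14 ⊕ 2 = 12
The nim-sum is 12 ≠ 0, so this is an N-position: the player to move can win; Anya has a winning move.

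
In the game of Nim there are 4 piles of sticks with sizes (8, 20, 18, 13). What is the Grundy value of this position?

Compute the nim-sum pairwise:
8 ^ 20 = 28
28 ^ 18 = 14
14 ^ 13 = 3

3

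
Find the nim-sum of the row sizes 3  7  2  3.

Nim-sum: 3 XOR 7 XOR 2 XOR 3 = 5.

5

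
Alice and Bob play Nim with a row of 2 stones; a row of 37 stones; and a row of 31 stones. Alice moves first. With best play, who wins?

Alice wins

Write each in binary and XOR column by column:
  000010  (2)
  100101  (37)
  011111  (31)
  ------
  111000  (56)
The nim-sum is 56 ≠ 0, so this is an N-position: the player to move can win; Alice has a winning move.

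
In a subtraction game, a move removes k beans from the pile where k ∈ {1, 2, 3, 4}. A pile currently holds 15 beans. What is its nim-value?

Compute g(0), g(1), … for moves {1, 2, 3, 4}:
k:     0  1  2  3  4  5  6  7  8  9 10 11 12 13 14 15
g(k):  0  1  2  3  4  0  1  2  3  4  0  1  2  3  4  0
So g(15) = 0.

0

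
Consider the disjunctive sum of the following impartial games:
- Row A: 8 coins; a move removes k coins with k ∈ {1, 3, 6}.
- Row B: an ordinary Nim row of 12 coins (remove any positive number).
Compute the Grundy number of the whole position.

14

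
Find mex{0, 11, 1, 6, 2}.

The values 0, 1, 2 are all present; 3 is the first non-negative integer missing from the set.

3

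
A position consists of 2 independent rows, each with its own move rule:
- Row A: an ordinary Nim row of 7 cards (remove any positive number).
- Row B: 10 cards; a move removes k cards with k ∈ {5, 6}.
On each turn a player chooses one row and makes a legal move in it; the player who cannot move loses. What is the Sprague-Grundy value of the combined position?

Row A is a plain Nim row of size 7, so its Grundy value is 7.
Grundy values for row B (subtraction set {5, 6}):
k:     0  1  2  3  4  5  6  7  8  9 10
g(k):  0  0  0  0  0  1  1  1  1  1  2
So g(10) = 2.
By the Sprague-Grundy theorem, the Grundy value of a sum of independent games is the XOR of the component values.
Combined value = 7 ⊕ 2 = 5.

5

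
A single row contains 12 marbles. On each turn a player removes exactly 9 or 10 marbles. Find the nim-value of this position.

1

Build the Grundy sequence with g(k) = mex{g(k−s) : s ∈ {9, 10}, s ≤ k}:
g(0) = mex{} = 0
g(1) = mex{} = 0
g(2) = mex{} = 0
g(3) = mex{} = 0
g(4) = mex{} = 0
g(5) = mex{} = 0
g(6) = mex{} = 0
g(7) = mex{} = 0
g(8) = mex{} = 0
g(9) = mex{0} = 1
g(10) = mex{0} = 1
g(11) = mex{0} = 1
g(12) = mex{0} = 1
So g(12) = 1.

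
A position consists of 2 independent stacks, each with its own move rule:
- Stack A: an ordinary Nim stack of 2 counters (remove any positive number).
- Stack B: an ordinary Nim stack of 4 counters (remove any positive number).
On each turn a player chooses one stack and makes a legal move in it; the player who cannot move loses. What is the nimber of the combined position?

6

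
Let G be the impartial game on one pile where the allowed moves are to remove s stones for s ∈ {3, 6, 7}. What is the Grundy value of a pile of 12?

Build the Grundy sequence with g(k) = mex{g(k−s) : s ∈ {3, 6, 7}, s ≤ k}:
k:     0  1  2  3  4  5  6  7  8  9 10 11 12
g(k):  0  0  0  1  1  1  2  2  2  3  0  0  0
So g(12) = 0.

0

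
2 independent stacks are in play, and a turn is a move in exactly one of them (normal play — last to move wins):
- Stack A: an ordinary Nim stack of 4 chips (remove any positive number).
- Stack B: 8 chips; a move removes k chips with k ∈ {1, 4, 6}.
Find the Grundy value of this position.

Stack A is a plain Nim stack of size 4, so its Grundy value is 4.
For stack B, compute g(0), g(1), … with moves {1, 4, 6}:
k:     0  1  2  3  4  5  6  7  8
g(k):  0  1  0  1  2  0  1  0  1
So g(8) = 1.
By the Sprague-Grundy theorem, the Grundy value of a sum of independent games is the XOR of the component values.
Combined value = 4 XOR 1 = 5.

5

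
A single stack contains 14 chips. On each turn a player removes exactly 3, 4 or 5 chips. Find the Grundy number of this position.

2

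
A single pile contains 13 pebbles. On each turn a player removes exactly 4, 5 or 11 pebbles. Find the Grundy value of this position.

Compute g(0), g(1), … for moves {4, 5, 11}:
g(0) = mex{} = 0
g(1) = mex{} = 0
g(2) = mex{} = 0
g(3) = mex{} = 0
g(4) = mex{0} = 1
g(5) = mex{0} = 1
g(6) = mex{0} = 1
g(7) = mex{0} = 1
g(8) = mex{0,1} = 2
g(9) = mex{1} = 0
g(10) = mex{1} = 0
g(11) = mex{0,1} = 2
g(12) = mex{0,1,2} = 3
g(13) = mex{0,2} = 1
So g(13) = 1.

1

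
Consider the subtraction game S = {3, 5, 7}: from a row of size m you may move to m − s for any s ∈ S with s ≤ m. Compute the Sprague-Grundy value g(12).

Grundy values for subtraction set {3, 5, 7}:
k:     0  1  2  3  4  5  6  7  8  9 10 11 12
g(k):  0  0  0  1  1  1  2  2  2  3  0  0  0
So g(12) = 0.

0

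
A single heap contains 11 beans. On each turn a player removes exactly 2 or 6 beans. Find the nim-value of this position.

1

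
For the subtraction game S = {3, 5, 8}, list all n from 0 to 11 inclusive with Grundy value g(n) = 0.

0, 1, 2, 11

Build the Grundy sequence with g(k) = mex{g(k−s) : s ∈ {3, 5, 8}, s ≤ k}:
k:     0  1  2  3  4  5  6  7  8  9 10 11
g(k):  0  0  0  1  1  1  2  2  2  3  3  0
The P-positions (g = 0) in 0..11 are 0, 1, 2, 11.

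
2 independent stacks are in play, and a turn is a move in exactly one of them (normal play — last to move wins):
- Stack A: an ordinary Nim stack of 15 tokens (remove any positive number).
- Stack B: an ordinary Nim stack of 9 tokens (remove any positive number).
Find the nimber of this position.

Stack A is a plain Nim stack of size 15, so its Grundy value is 15.
Stack B is a plain Nim stack of size 9, so its Grundy value is 9.
The value of a disjunctive sum is the nim-sum of the parts.
Combined value = 15 ⊕ 9 = 6.

6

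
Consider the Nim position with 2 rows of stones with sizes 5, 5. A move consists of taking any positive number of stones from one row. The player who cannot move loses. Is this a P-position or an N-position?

P-position

Nim-sum: 5 ^ 5 = 0.
The nim-sum is 0, so this is a P-position: the player to move is in a losing position under optimal play.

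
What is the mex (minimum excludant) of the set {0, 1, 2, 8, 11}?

3

The values 0, 1, 2 are all present; 3 is the first non-negative integer missing from the set.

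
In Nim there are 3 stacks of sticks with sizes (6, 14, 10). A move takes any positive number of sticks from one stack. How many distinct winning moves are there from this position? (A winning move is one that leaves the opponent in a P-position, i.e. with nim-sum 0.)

3

Nim-sum: 6 ⊕ 14 ⊕ 10 = 2.
The overall nim-sum is X = 2. A stack of size p has a winning move iff p XOR X < p (reduce it to p XOR X).
  6: 6 XOR 2 = 4 < 6 — winning move (to 4).
  14: 14 XOR 2 = 12 < 14 — winning move (to 12).
  10: 10 XOR 2 = 8 < 10 — winning move (to 8).
That gives 3 winning moves.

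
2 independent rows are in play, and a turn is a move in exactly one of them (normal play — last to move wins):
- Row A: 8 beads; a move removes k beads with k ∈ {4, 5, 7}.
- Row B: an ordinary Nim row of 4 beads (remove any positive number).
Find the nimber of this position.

6

For row A, compute g(0), g(1), … with moves {4, 5, 7}:
k:     0  1  2  3  4  5  6  7  8
g(k):  0  0  0  0  1  1  1  1  2
So g(8) = 2.
Row B is a plain Nim row of size 4, so its Grundy value is 4.
The value of a disjunctive sum is the nim-sum of the parts.
Combined value = 2 ⊕ 4 = 6.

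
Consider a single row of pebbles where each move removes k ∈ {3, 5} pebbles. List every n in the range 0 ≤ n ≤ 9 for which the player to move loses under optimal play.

0, 1, 2, 8, 9

Grundy values for subtraction set {3, 5}:
k:     0  1  2  3  4  5  6  7  8  9
g(k):  0  0  0  1  1  1  2  2  0  0
The P-positions (g = 0) in 0..9 are 0, 1, 2, 8, 9.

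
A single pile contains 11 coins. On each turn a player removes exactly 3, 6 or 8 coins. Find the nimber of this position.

0

Build the Grundy sequence with g(k) = mex{g(k−s) : s ∈ {3, 6, 8}, s ≤ k}:
g(0) = mex{} = 0
g(1) = mex{} = 0
g(2) = mex{} = 0
g(3) = mex{0} = 1
g(4) = mex{0} = 1
g(5) = mex{0} = 1
g(6) = mex{0,1} = 2
g(7) = mex{0,1} = 2
g(8) = mex{0,1} = 2
g(9) = mex{0,1,2} = 3
g(10) = mex{0,1,2} = 3
g(11) = mex{1,2} = 0
So g(11) = 0.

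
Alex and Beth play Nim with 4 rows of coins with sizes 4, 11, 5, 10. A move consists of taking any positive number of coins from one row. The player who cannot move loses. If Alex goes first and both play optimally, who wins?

Beth wins

Bitwise XOR of the heap sizes:
  0100  (4)
  1011  (11)
  0101  (5)
  1010  (10)
  ----
  0000  (0)
The nim-sum is 0, so this is a P-position: the player to move is in a losing position under optimal play; Alex is about to move from it and so loses — Beth wins.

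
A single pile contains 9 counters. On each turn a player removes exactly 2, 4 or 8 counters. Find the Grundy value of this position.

1

Compute g(0), g(1), … for moves {2, 4, 8}:
g(0) = mex{} = 0
g(1) = mex{} = 0
g(2) = mex{0} = 1
g(3) = mex{0} = 1
g(4) = mex{0,1} = 2
g(5) = mex{0,1} = 2
g(6) = mex{1,2} = 0
g(7) = mex{1,2} = 0
g(8) = mex{0,2} = 1
g(9) = mex{0,2} = 1
So g(9) = 1.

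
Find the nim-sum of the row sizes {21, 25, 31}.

19

Compute the nim-sum pairwise:
21 ⊕ 25 = 12
12 ⊕ 31 = 19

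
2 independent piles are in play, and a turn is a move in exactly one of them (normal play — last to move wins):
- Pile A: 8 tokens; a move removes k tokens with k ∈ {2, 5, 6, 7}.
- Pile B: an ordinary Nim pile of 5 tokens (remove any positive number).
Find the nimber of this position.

Build the Grundy sequence for pile A with g(k) = mex{g(k−s) : s ∈ {2, 5, 6, 7}, s ≤ k}:
k:     0  1  2  3  4  5  6  7  8
g(k):  0  0  1  1  0  2  1  3  2
So g(8) = 2.
Pile B is a plain Nim pile of size 5, so its Grundy value is 5.
The value of a disjunctive sum is the nim-sum of the parts.
Combined value = 2 XOR 5 = 7.

7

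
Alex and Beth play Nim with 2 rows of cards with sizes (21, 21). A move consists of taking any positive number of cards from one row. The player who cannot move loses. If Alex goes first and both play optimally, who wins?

Beth wins

In binary:
  10101  (21)
  10101  (21)
  -----
  00000  (0)
The nim-sum is 0, so this is a P-position: the player to move is in a losing position under optimal play; Alex is about to move from it and so loses — Beth wins.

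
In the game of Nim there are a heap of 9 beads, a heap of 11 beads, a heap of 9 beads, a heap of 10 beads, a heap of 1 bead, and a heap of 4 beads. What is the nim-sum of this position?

4

Nim-sum: 9 ⊕ 11 ⊕ 9 ⊕ 10 ⊕ 1 ⊕ 4 = 4.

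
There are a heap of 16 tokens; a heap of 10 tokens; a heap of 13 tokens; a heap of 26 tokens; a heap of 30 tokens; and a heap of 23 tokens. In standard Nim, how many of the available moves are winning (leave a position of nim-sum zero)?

3

Nim-sum: 16 XOR 10 XOR 13 XOR 26 XOR 30 XOR 23 = 4.
The overall nim-sum is X = 4. A heap of size p has a winning move iff p XOR X < p (reduce it to p XOR X).
  16: 16 XOR 4 = 20 ≥ 16 — no move.
  10: 10 XOR 4 = 14 ≥ 10 — no move.
  13: 13 XOR 4 = 9 < 13 — winning move (to 9).
  26: 26 XOR 4 = 30 ≥ 26 — no move.
  30: 30 XOR 4 = 26 < 30 — winning move (to 26).
  23: 23 XOR 4 = 19 < 23 — winning move (to 19).
That gives 3 winning moves.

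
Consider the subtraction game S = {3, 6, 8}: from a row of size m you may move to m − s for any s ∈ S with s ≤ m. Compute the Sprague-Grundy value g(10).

Compute g(0), g(1), … for moves {3, 6, 8}:
k:     0  1  2  3  4  5  6  7  8  9 10
g(k):  0  0  0  1  1  1  2  2  2  3  3
So g(10) = 3.

3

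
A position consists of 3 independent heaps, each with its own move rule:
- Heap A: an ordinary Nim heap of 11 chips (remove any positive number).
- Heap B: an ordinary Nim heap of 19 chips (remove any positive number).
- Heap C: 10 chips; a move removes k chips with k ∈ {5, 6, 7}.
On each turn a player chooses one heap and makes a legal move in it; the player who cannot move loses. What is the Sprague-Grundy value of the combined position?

26

Heap A is a plain Nim heap of size 11, so its Grundy value is 11.
Heap B is a plain Nim heap of size 19, so its Grundy value is 19.
Build the Grundy sequence for heap C with g(k) = mex{g(k−s) : s ∈ {5, 6, 7}, s ≤ k}:
g(0) = mex{} = 0
g(1) = mex{} = 0
g(2) = mex{} = 0
g(3) = mex{} = 0
g(4) = mex{} = 0
g(5) = mex{0} = 1
g(6) = mex{0} = 1
g(7) = mex{0} = 1
g(8) = mex{0} = 1
g(9) = mex{0} = 1
g(10) = mex{0,1} = 2
So g(10) = 2.
By the Sprague-Grundy theorem, the Grundy value of a sum of independent games is the XOR of the component values.
Combined value = 11 XOR 19 XOR 2 = 26.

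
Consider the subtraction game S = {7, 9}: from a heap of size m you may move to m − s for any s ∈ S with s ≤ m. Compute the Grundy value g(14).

2

Compute g(0), g(1), … for moves {7, 9}:
g(0) = mex{} = 0
g(1) = mex{} = 0
g(2) = mex{} = 0
g(3) = mex{} = 0
g(4) = mex{} = 0
g(5) = mex{} = 0
g(6) = mex{} = 0
g(7) = mex{0} = 1
g(8) = mex{0} = 1
g(9) = mex{0} = 1
g(10) = mex{0} = 1
g(11) = mex{0} = 1
g(12) = mex{0} = 1
g(13) = mex{0} = 1
g(14) = mex{0,1} = 2
So g(14) = 2.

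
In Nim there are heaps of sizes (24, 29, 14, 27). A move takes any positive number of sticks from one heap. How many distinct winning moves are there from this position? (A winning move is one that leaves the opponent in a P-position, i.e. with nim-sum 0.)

3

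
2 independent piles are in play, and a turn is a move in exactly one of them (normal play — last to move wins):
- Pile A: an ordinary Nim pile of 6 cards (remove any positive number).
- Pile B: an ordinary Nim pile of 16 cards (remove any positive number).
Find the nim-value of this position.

Pile A is a plain Nim pile of size 6, so its Grundy value is 6.
Pile B is a plain Nim pile of size 16, so its Grundy value is 16.
By the Sprague-Grundy theorem, the Grundy value of a sum of independent games is the XOR of the component values.
Combined value = 6 XOR 16 = 22.

22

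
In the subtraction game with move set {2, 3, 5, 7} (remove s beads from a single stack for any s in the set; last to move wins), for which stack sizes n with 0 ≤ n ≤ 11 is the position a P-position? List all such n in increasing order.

Grundy values for subtraction set {2, 3, 5, 7}:
k:     0  1  2  3  4  5  6  7  8  9 10 11
g(k):  0  0  1  1  2  2  3  3  4  0  0  1
The P-positions (g = 0) in 0..11 are 0, 1, 9, 10.

0, 1, 9, 10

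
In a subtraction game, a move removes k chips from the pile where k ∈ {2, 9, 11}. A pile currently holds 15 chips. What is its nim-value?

3

Grundy values for subtraction set {2, 9, 11}:
k:     0  1  2  3  4  5  6  7  8  9 10 11 12 13 14 15
g(k):  0  0  1  1  0  0  1  1  0  2  1  3  2  2  3  3
So g(15) = 3.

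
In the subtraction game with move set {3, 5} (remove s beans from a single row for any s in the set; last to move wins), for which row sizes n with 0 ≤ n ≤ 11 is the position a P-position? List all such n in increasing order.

0, 1, 2, 8, 9, 10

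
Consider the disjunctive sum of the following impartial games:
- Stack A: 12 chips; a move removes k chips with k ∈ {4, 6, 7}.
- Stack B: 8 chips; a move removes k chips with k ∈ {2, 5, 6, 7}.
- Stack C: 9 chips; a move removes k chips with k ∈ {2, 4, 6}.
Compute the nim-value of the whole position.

2

Build the Grundy sequence for stack A with g(k) = mex{g(k−s) : s ∈ {4, 6, 7}, s ≤ k}:
g(0) = mex{} = 0
g(1) = mex{} = 0
g(2) = mex{} = 0
g(3) = mex{} = 0
g(4) = mex{0} = 1
g(5) = mex{0} = 1
g(6) = mex{0} = 1
g(7) = mex{0} = 1
g(8) = mex{0,1} = 2
g(9) = mex{0,1} = 2
g(10) = mex{0,1} = 2
g(11) = mex{1} = 0
g(12) = mex{1,2} = 0
So g(12) = 0.
Grundy values for stack B (subtraction set {2, 5, 6, 7}):
g(0) = mex{} = 0
g(1) = mex{} = 0
g(2) = mex{0} = 1
g(3) = mex{0} = 1
g(4) = mex{1} = 0
g(5) = mex{0,1} = 2
g(6) = mex{0} = 1
g(7) = mex{0,1,2} = 3
g(8) = mex{0,1} = 2
So g(8) = 2.
Build the Grundy sequence for stack C with g(k) = mex{g(k−s) : s ∈ {2, 4, 6}, s ≤ k}:
g(0) = mex{} = 0
g(1) = mex{} = 0
g(2) = mex{0} = 1
g(3) = mex{0} = 1
g(4) = mex{0,1} = 2
g(5) = mex{0,1} = 2
g(6) = mex{0,1,2} = 3
g(7) = mex{0,1,2} = 3
g(8) = mex{1,2,3} = 0
g(9) = mex{1,2,3} = 0
So g(9) = 0.
By the Sprague-Grundy theorem, the Grundy value of a sum of independent games is the XOR of the component values.
Combined value = 0 XOR 2 XOR 0 = 2.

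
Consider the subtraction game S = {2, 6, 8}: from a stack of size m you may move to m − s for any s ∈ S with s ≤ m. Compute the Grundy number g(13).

Compute g(0), g(1), … for moves {2, 6, 8}:
g(0) = mex{} = 0
g(1) = mex{} = 0
g(2) = mex{0} = 1
g(3) = mex{0} = 1
g(4) = mex{1} = 0
g(5) = mex{1} = 0
g(6) = mex{0} = 1
g(7) = mex{0} = 1
g(8) = mex{0,1} = 2
g(9) = mex{0,1} = 2
g(10) = mex{0,1,2} = 3
g(11) = mex{0,1,2} = 3
g(12) = mex{0,1,3} = 2
g(13) = mex{0,1,3} = 2
So g(13) = 2.

2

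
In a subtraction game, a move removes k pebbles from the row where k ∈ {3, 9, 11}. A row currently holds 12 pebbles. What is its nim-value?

2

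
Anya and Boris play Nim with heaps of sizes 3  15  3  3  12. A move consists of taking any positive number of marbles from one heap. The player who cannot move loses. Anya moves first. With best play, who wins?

Boris wins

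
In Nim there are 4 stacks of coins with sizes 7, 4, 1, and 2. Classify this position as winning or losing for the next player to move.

Bitwise XOR of the heap sizes:
  111  (7)
  100  (4)
  001  (1)
  010  (2)
  ---
  000  (0)
The nim-sum is 0, so this is a P-position: the player to move is in a losing position under optimal play.

Losing position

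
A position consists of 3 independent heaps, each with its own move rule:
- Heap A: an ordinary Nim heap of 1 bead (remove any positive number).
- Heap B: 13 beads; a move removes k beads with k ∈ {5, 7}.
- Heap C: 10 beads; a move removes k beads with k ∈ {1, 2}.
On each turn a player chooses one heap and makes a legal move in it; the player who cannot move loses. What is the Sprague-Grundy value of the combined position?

Heap A is a plain Nim heap of size 1, so its Grundy value is 1.
For heap B, compute g(0), g(1), … with moves {5, 7}:
g(0) = mex{} = 0
g(1) = mex{} = 0
g(2) = mex{} = 0
g(3) = mex{} = 0
g(4) = mex{} = 0
g(5) = mex{0} = 1
g(6) = mex{0} = 1
g(7) = mex{0} = 1
g(8) = mex{0} = 1
g(9) = mex{0} = 1
g(10) = mex{0,1} = 2
g(11) = mex{0,1} = 2
g(12) = mex{1} = 0
g(13) = mex{1} = 0
So g(13) = 0.
For heap C, compute g(0), g(1), … with moves {1, 2}:
g(0) = mex{} = 0
g(1) = mex{0} = 1
g(2) = mex{0,1} = 2
g(3) = mex{1,2} = 0
g(4) = mex{0,2} = 1
g(5) = mex{0,1} = 2
g(6) = mex{1,2} = 0
g(7) = mex{0,2} = 1
g(8) = mex{0,1} = 2
g(9) = mex{1,2} = 0
g(10) = mex{0,2} = 1
So g(10) = 1.
By the Sprague-Grundy theorem, the Grundy value of a sum of independent games is the XOR of the component values.
Combined value = 1 XOR 0 XOR 1 = 0.

0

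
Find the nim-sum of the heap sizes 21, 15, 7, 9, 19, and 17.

22

Nim-sum: 21 ^ 15 ^ 7 ^ 9 ^ 19 ^ 17 = 22.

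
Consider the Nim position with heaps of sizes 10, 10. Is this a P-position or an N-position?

Write each in binary and XOR column by column:
  1010  (10)
  1010  (10)
  ----
  0000  (0)
The nim-sum is 0, so this is a P-position: the player to move is in a losing position under optimal play.

P-position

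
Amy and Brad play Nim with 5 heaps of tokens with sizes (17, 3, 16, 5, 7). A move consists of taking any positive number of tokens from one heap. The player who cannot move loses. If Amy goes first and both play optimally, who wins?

Brad wins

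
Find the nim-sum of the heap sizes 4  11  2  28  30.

15

In binary:
  00100  (4)
  01011  (11)
  00010  (2)
  11100  (28)
  11110  (30)
  -----
  01111  (15)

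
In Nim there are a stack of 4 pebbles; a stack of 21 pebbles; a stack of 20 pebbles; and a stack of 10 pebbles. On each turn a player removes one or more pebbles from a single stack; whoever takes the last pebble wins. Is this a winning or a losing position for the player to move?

Winning position

In binary:
  00100  (4)
  10101  (21)
  10100  (20)
  01010  (10)
  -----
  01111  (15)
The nim-sum is 15 ≠ 0, so this is an N-position: the player to move can win.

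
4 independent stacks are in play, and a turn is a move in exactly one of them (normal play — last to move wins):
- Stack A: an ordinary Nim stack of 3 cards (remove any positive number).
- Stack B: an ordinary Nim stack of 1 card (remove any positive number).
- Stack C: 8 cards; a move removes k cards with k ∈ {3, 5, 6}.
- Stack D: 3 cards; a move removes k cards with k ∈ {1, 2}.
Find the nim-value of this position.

Stack A is a plain Nim stack of size 3, so its Grundy value is 3.
Stack B is a plain Nim stack of size 1, so its Grundy value is 1.
For stack C, compute g(0), g(1), … with moves {3, 5, 6}:
g(0) = mex{} = 0
g(1) = mex{} = 0
g(2) = mex{} = 0
g(3) = mex{0} = 1
g(4) = mex{0} = 1
g(5) = mex{0} = 1
g(6) = mex{0,1} = 2
g(7) = mex{0,1} = 2
g(8) = mex{0,1} = 2
So g(8) = 2.
Grundy values for stack D (subtraction set {1, 2}):
g(0) = mex{} = 0
g(1) = mex{0} = 1
g(2) = mex{0,1} = 2
g(3) = mex{1,2} = 0
So g(3) = 0.
By the Sprague-Grundy theorem, the Grundy value of a sum of independent games is the XOR of the component values.
Combined value = 3 XOR 1 XOR 2 XOR 0 = 0.

0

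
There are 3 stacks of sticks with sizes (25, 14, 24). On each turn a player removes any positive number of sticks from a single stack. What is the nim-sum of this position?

15

Nim-sum: 25 ^ 14 ^ 24 = 15.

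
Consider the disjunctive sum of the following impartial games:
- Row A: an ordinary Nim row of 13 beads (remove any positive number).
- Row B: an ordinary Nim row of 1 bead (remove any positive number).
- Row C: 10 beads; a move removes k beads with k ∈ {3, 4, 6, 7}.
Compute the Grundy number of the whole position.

12

Row A is a plain Nim row of size 13, so its Grundy value is 13.
Row B is a plain Nim row of size 1, so its Grundy value is 1.
Build the Grundy sequence for row C with g(k) = mex{g(k−s) : s ∈ {3, 4, 6, 7}, s ≤ k}:
k:     0  1  2  3  4  5  6  7  8  9 10
g(k):  0  0  0  1  1  1  2  2  2  3  0
So g(10) = 0.
The value of a disjunctive sum is the nim-sum of the parts.
Combined value = 13 XOR 1 XOR 0 = 12.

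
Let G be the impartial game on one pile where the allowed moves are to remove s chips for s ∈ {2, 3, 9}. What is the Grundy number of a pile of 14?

1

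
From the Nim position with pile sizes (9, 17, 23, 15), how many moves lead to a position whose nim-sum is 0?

Nim-sum: 9 ^ 17 ^ 23 ^ 15 = 0.
The nim-sum is already 0, so every move leaves a nonzero nim-sum — there are no winning moves.

0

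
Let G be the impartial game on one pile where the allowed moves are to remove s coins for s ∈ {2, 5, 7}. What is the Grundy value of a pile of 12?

1

Build the Grundy sequence with g(k) = mex{g(k−s) : s ∈ {2, 5, 7}, s ≤ k}:
g(0) = mex{} = 0
g(1) = mex{} = 0
g(2) = mex{0} = 1
g(3) = mex{0} = 1
g(4) = mex{1} = 0
g(5) = mex{0,1} = 2
g(6) = mex{0} = 1
g(7) = mex{0,1,2} = 3
g(8) = mex{0,1} = 2
g(9) = mex{0,1,3} = 2
g(10) = mex{1,2} = 0
g(11) = mex{0,1,2} = 3
g(12) = mex{0,2,3} = 1
So g(12) = 1.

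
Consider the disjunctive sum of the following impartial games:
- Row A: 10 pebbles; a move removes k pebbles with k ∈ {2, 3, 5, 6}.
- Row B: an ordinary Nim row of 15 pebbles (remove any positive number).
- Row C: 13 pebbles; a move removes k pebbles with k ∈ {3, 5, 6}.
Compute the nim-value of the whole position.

Grundy values for row A (subtraction set {2, 3, 5, 6}):
g(0) = mex{} = 0
g(1) = mex{} = 0
g(2) = mex{0} = 1
g(3) = mex{0} = 1
g(4) = mex{0,1} = 2
g(5) = mex{0,1} = 2
g(6) = mex{0,1,2} = 3
g(7) = mex{0,1,2} = 3
g(8) = mex{1,2,3} = 0
g(9) = mex{1,2,3} = 0
g(10) = mex{0,2,3} = 1
So g(10) = 1.
Row B is a plain Nim row of size 15, so its Grundy value is 15.
Grundy values for row C (subtraction set {3, 5, 6}):
g(0) = mex{} = 0
g(1) = mex{} = 0
g(2) = mex{} = 0
g(3) = mex{0} = 1
g(4) = mex{0} = 1
g(5) = mex{0} = 1
g(6) = mex{0,1} = 2
g(7) = mex{0,1} = 2
g(8) = mex{0,1} = 2
g(9) = mex{1,2} = 0
g(10) = mex{1,2} = 0
g(11) = mex{1,2} = 0
g(12) = mex{0,2} = 1
g(13) = mex{0,2} = 1
So g(13) = 1.
By the Sprague-Grundy theorem, the Grundy value of a sum of independent games is the XOR of the component values.
Combined value = 1 ⊕ 15 ⊕ 1 = 15.

15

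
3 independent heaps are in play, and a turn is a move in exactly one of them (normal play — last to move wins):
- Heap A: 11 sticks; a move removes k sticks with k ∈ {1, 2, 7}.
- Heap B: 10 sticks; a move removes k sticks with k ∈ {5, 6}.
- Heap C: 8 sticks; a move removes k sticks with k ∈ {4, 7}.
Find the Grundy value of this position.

Build the Grundy sequence for heap A with g(k) = mex{g(k−s) : s ∈ {1, 2, 7}, s ≤ k}:
k:     0  1  2  3  4  5  6  7  8  9 10 11
g(k):  0  1  2  0  1  2  0  1  2  0  1  2
So g(11) = 2.
Build the Grundy sequence for heap B with g(k) = mex{g(k−s) : s ∈ {5, 6}, s ≤ k}:
g(0) = mex{} = 0
g(1) = mex{} = 0
g(2) = mex{} = 0
g(3) = mex{} = 0
g(4) = mex{} = 0
g(5) = mex{0} = 1
g(6) = mex{0} = 1
g(7) = mex{0} = 1
g(8) = mex{0} = 1
g(9) = mex{0} = 1
g(10) = mex{0,1} = 2
So g(10) = 2.
Build the Grundy sequence for heap C with g(k) = mex{g(k−s) : s ∈ {4, 7}, s ≤ k}:
g(0) = mex{} = 0
g(1) = mex{} = 0
g(2) = mex{} = 0
g(3) = mex{} = 0
g(4) = mex{0} = 1
g(5) = mex{0} = 1
g(6) = mex{0} = 1
g(7) = mex{0} = 1
g(8) = mex{0,1} = 2
So g(8) = 2.
By the Sprague-Grundy theorem, the Grundy value of a sum of independent games is the XOR of the component values.
Combined value = 2 XOR 2 XOR 2 = 2.

2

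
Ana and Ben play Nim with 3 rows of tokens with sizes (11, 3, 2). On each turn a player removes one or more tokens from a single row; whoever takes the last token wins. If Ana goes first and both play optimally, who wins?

Ana wins

Compute the nim-sum pairwise:
11 ⊕ 3 = 8
8 ⊕ 2 = 10
The nim-sum is 10 ≠ 0, so this is an N-position: the player to move can win; Ana has a winning move.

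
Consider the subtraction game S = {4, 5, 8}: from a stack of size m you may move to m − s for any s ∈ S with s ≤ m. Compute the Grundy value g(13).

0

Build the Grundy sequence with g(k) = mex{g(k−s) : s ∈ {4, 5, 8}, s ≤ k}:
k:     0  1  2  3  4  5  6  7  8  9 10 11 12 13
g(k):  0  0  0  0  1  1  1  1  2  2  2  2  0  0
So g(13) = 0.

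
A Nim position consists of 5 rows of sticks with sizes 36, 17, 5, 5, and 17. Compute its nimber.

36

Write each in binary and XOR column by column:
  100100  (36)
  010001  (17)
  000101  (5)
  000101  (5)
  010001  (17)
  ------
  100100  (36)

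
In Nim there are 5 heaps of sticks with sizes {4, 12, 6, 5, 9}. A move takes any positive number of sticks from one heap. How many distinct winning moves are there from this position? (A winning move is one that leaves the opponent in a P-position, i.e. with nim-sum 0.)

Nim-sum: 4 ⊕ 12 ⊕ 6 ⊕ 5 ⊕ 9 = 2.
The overall nim-sum is X = 2. A heap of size p has a winning move iff p XOR X < p (reduce it to p XOR X).
  4: 4 XOR 2 = 6 ≥ 4 — no move.
  12: 12 XOR 2 = 14 ≥ 12 — no move.
  6: 6 XOR 2 = 4 < 6 — winning move (to 4).
  5: 5 XOR 2 = 7 ≥ 5 — no move.
  9: 9 XOR 2 = 11 ≥ 9 — no move.
That gives 1 winning move.

1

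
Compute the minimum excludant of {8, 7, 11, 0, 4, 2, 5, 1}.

3

The values 0, 1, 2 are all present; 3 is the first non-negative integer missing from the set.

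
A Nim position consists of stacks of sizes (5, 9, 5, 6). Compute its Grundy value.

15

Nim-sum: 5 XOR 9 XOR 5 XOR 6 = 15.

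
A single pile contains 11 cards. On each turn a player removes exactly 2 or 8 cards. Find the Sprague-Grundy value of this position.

0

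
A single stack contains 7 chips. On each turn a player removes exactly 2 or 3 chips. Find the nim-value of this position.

Build the Grundy sequence with g(k) = mex{g(k−s) : s ∈ {2, 3}, s ≤ k}:
g(0) = mex{} = 0
g(1) = mex{} = 0
g(2) = mex{0} = 1
g(3) = mex{0} = 1
g(4) = mex{0,1} = 2
g(5) = mex{1} = 0
g(6) = mex{1,2} = 0
g(7) = mex{0,2} = 1
So g(7) = 1.

1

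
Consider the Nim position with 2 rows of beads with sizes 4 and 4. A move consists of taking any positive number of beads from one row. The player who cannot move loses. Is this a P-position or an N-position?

Bitwise XOR of the heap sizes:
  100  (4)
  100  (4)
  ---
  000  (0)
The nim-sum is 0, so this is a P-position: the player to move is in a losing position under optimal play.

P-position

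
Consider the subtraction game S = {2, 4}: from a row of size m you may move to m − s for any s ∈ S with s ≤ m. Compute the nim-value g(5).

Compute g(0), g(1), … for moves {2, 4}:
g(0) = mex{} = 0
g(1) = mex{} = 0
g(2) = mex{0} = 1
g(3) = mex{0} = 1
g(4) = mex{0,1} = 2
g(5) = mex{0,1} = 2
So g(5) = 2.

2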